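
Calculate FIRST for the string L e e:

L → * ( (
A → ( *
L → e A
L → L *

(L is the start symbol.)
{ '*', 'e' }

FIRST sets of the non-terminals involved (from the grammar, by fixed-point iteration):
  FIRST(L) = { '*', 'e' }

To compute FIRST(L e e), process the symbols left to right:
Symbol L is a non-terminal. Add FIRST(L) \ {ε} = { '*', 'e' }
L is not nullable (ε ∉ FIRST(L)), so stop here.
FIRST(L e e) = { '*', 'e' }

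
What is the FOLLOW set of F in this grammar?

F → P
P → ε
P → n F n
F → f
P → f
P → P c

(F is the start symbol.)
F is the start symbol, so $ ∈ FOLLOW(F).
In P → n F n: F is followed by n, add FIRST(n) \ {ε} = { 'n' }

Taking the union: FOLLOW(F) = { $, 'n' }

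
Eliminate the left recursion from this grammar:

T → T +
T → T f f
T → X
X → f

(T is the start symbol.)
T is directly left-recursive. The standard transformation for
  A → A α₁ | ... | A α_m | β₁ | ... | β_n
is
  A  → β₁ A' | ... | β_n A'
  A' → α₁ A' | ... | α_m A' | ε

T → X becomes T → X T'
T → T + becomes T' → + T'
T → T f f becomes T' → f f T'
Add T' → ε

Productions for other non-terminals are unchanged:
  X → f

Resulting grammar:
T → X T'
T' → + T'
T' → f f T'
T' → ε
X → f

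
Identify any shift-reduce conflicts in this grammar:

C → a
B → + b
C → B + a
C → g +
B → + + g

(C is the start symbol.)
No shift-reduce conflicts

Augment with C' → C and build the canonical LR(0) collection (I0 = CLOSURE({[C' → . C]}), then GOTO on every symbol after a dot until no new states appear). It has 12 states:
  I0: { [B → . + + g], [B → . + b], [C → . B + a], [C → . a], [C → . g +], [C' → . C] }  — shift
  I1: { [B → + . + g], [B → + . b] }  — shift
  I2: { [C → B . + a] }  — shift
  I3: { [C' → C .] }  — accept
  I4: { [C → a .] }  — reduce
  I5: { [C → g . +] }  — shift
  I6: { [C → g + .] }  — reduce
  I7: { [C → B + . a] }  — shift
  I8: { [C → B + a .] }  — reduce
  I9: { [B → + + . g] }  — shift
  I10: { [B → + b .] }  — reduce
  I11: { [B → + + g .] }  — reduce

No state contains both a complete item and a shift item.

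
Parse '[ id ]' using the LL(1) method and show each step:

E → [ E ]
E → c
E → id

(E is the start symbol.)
LL(1) parsing maintains a stack (initially the start symbol over $) and the input. At each step: if the stack top is a terminal, match it against the current input token; if it is a non-terminal N, replace it with the RHS of M[N, lookahead] (the unique production whose predict set contains the lookahead).

Stack is shown with the top on the left.

Stack    Input     Action
-------------------------
E $      [ id ] $  output E → [ E ]
[ E ] $  [ id ] $  match '['
E ] $    id ] $    output E → id
id ] $   id ] $    match 'id'
] $      ] $       match ']'
$        $         accept

The string is accepted.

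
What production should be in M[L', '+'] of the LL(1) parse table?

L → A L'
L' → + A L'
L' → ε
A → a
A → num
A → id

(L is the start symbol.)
To find M[L', '+'], we find productions for L' where '+' is in the predict set (PREDICT(N → α) = (FIRST(α) \ {ε}) ∪ (FOLLOW(N) if α ⇒* ε)).

Relevant sets:
  FOLLOW(L') = { $ }

L' → + A L': PREDICT = { '+' }
  '+' is in predict set, so this production goes in M[L', '+']
L' → ε: PREDICT = { $ }

M[L', '+'] = L' → + A L'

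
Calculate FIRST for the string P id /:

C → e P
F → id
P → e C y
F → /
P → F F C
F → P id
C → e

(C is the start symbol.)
{ '/', 'e', 'id' }

FIRST sets of the non-terminals involved (from the grammar, by fixed-point iteration):
  FIRST(P) = { '/', 'e', 'id' }

To compute FIRST(P id /), process the symbols left to right:
Symbol P is a non-terminal. Add FIRST(P) \ {ε} = { '/', 'e', 'id' }
P is not nullable (ε ∉ FIRST(P)), so stop here.
FIRST(P id /) = { '/', 'e', 'id' }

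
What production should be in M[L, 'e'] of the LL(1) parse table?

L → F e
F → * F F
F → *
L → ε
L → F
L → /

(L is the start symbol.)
To find M[L, 'e'], we find productions for L where 'e' is in the predict set (PREDICT(N → α) = (FIRST(α) \ {ε}) ∪ (FOLLOW(N) if α ⇒* ε)).

Relevant sets:
  FIRST(F) = { '*' }
  FOLLOW(L) = { $ }

L → F e: PREDICT = { '*' }
L → ε: PREDICT = { $ }
L → F: PREDICT = { '*' }
L → /: PREDICT = { '/' }

M[L, 'e'] is empty (no production applies)

Answer: Empty (error entry)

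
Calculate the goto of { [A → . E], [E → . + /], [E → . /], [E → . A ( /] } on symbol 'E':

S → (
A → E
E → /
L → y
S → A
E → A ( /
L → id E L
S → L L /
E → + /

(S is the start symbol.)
GOTO(I, 'E') = CLOSURE({ [A → αX.β] : [A → α.Xβ] ∈ I, X = 'E' })

Items with dot before 'E', with the dot advanced:
  [A → . E] → [A → E .]
Closure adds nothing (no advanced item has the dot before a non-terminal).

GOTO = { [A → E .] }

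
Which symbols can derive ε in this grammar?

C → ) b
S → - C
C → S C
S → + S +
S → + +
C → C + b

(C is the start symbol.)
There are no ε-productions, so no non-terminal can derive ε.
No non-terminals are nullable.

Answer: None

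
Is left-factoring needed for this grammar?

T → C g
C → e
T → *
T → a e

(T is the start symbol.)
No, left-factoring is not needed

Left-factoring is needed when two productions for the same non-terminal
share a common prefix on the right-hand side.

Productions for T:
  T → C g
  T → *
  T → a e

No common prefixes found.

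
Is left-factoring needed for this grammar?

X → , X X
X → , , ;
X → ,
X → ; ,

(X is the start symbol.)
Left-factoring is needed when two productions for the same non-terminal
share a common prefix on the right-hand side.

Productions for X:
  X → , X X
  X → , , ;
  X → ,
  X → ; ,

Found common prefix ',' in productions for X

Answer: Yes, X has productions with common prefix ','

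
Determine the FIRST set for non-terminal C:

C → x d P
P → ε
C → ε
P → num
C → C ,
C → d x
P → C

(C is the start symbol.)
{ ',', 'd', 'x', ε }

To compute FIRST(C), examine every production with C on the left-hand side, reading each right-hand side left to right until a non-nullable symbol is reached.

From C → x d P:
  - x is a terminal: add 'x' and stop
From C → ε:
  - ε-production, so ε ∈ FIRST(C)
From C → C ,:
  - C is the symbol being defined: contributes nothing new
    C is nullable, so continue to the next symbol
  - ',' is a terminal: add ',' and stop
From C → d x:
  - d is a terminal: add 'd' and stop

Collecting: FIRST(C) = { ',', 'd', 'x', ε }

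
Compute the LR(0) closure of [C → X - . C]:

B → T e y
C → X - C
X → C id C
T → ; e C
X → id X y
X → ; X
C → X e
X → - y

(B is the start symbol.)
To compute CLOSURE, for each item [A → α.Bβ] where B is a non-terminal, add [B → .γ] for all productions B → γ; repeat for the newly added items until nothing changes.

Start with: [C → X - . C]
  [C → X - . C] has the dot before C: add [C → . X - C], [C → . X e]
  [C → . X - C] has the dot before X: add [X → . C id C], [X → . id X y], [X → . ; X], [X → . - y]
No further items can be added.

CLOSURE = { [C → . X - C], [C → . X e], [C → X - . C], [X → . - y], [X → . ; X], [X → . C id C], [X → . id X y] }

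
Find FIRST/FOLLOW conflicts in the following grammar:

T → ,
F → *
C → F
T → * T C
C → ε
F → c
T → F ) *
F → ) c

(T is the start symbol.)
Yes. C → F with FOLLOW(C) on { ')', '*', 'c' }

A FIRST/FOLLOW conflict occurs when a non-terminal N has a nullable alternative N → β (β ⇒* ε) and another alternative N → α with FIRST(α) ∩ FOLLOW(N) ≠ ∅: on such a lookahead the parser cannot decide between expanding α and letting N vanish via β.

Nullable non-terminals: C.
FIRST sets used below: FIRST(F) = { ')', '*', 'c' }

C: nullable alternative(s) C → ε; FOLLOW(C) = { $, ')', '*', 'c' }
  C → F: FIRST \ {ε} = { ')', '*', 'c' } — overlaps FOLLOW(C) on { ')', '*', 'c' }: CONFLICT
  C → ε: FIRST \ {ε} = { } — this is the only nullable alternative, skip

F, T have no nullable alternative, so no FIRST/FOLLOW check is needed there.

So the grammar has 1 FIRST/FOLLOW conflict (marked CONFLICT above).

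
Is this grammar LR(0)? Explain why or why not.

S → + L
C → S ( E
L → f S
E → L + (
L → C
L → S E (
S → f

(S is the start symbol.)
A grammar is LR(0) if no state in the canonical LR(0) collection has:
  - both a shift item (dot before a terminal) and a complete item (shift-reduce conflict), or
  - two or more complete items (reduce-reduce conflict; the accept item [S' → S .] counts as a complete item here).

Augment with S' → S and build the canonical LR(0) collection (I0 = CLOSURE({[S' → . S]}), then GOTO on every symbol after a dot until no new states appear). It has 16 states:
  I0: { [S → . + L], [S → . f], [S' → . S] }  — shift
  I1: { [C → . S ( E], [L → . C], [L → . S E (], [L → . f S], [S → + . L], [S → . + L], [S → . f] }  — shift
  I2: { [S' → S .] }  — accept
  I3: { [S → f .] }  — reduce
  I4: { [L → C .] }  — reduce
  I5: { [S → + L .] }  — reduce
  I6: { [C → . S ( E], [C → S . ( E], [E → . L + (], [L → . C], [L → . S E (], [L → . f S], [L → S . E (], [S → . + L], [S → . f] }  — shift
  I7: { [L → f . S], [S → . + L], [S → . f], [S → f .] }  — shift, reduce
  I8: { [L → f S .] }  — reduce
  I9: { [C → . S ( E], [C → S ( . E], [E → . L + (], [L → . C], [L → . S E (], [L → . f S], [S → . + L], [S → . f] }  — shift
  I10: { [L → S E . (] }  — shift
  I11: { [E → L . + (] }  — shift
  I12: { [E → L + . (] }  — shift
  I13: { [E → L + ( .] }  — reduce
  I14: { [L → S E ( .] }  — reduce
  I15: { [C → S ( E .] }  — reduce

Conflict in state I7:
  Shift-reduce conflict between [S → f .] and [S → . + L]
So the grammar is NOT LR(0).

Answer: No. Shift-reduce conflict between [S → f .] and [S → . + L]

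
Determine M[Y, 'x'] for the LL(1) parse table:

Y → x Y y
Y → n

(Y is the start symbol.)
To find M[Y, 'x'], we find productions for Y where 'x' is in the predict set (PREDICT(N → α) = (FIRST(α) \ {ε}) ∪ (FOLLOW(N) if α ⇒* ε)).

Y → x Y y: PREDICT = { 'x' }
  'x' is in predict set, so this production goes in M[Y, 'x']
Y → n: PREDICT = { 'n' }

M[Y, 'x'] = Y → x Y y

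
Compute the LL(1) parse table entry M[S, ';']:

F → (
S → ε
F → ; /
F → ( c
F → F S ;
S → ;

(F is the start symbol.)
S → ε, S → ;

To find M[S, ';'], we find productions for S where ';' is in the predict set (PREDICT(N → α) = (FIRST(α) \ {ε}) ∪ (FOLLOW(N) if α ⇒* ε)).

Relevant sets:
  FOLLOW(S) = { ';' }

S → ε: PREDICT = { ';' }
  ';' is in predict set, so this production goes in M[S, ';']
S → ;: PREDICT = { ';' }
  ';' is in predict set, so this production goes in M[S, ';']

M[S, ';'] = S → ε, S → ;  (a multiply-defined cell — the grammar is not LL(1))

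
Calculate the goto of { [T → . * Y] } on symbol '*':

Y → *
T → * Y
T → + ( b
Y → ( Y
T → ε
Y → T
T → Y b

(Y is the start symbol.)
GOTO(I, '*') = CLOSURE({ [A → αX.β] : [A → α.Xβ] ∈ I, X = '*' })

Items with dot before '*', with the dot advanced:
  [T → . * Y] → [T → * . Y]
Closure of the advanced items:
  [T → * . Y] has the dot before Y: add [Y → . *], [Y → . ( Y], [Y → . T]
  [Y → . T] has the dot before T: add [T → . * Y], [T → . + ( b], [T → .], [T → . Y b]

GOTO = { [T → * . Y], [T → . * Y], [T → . + ( b], [T → . Y b], [T → .], [Y → . ( Y], [Y → . *], [Y → . T] }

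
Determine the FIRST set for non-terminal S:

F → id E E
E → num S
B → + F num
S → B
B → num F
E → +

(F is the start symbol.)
FIRST sets of the other non-terminals involved (by the same procedure, iterated to a fixed point):
  FIRST(B) = { '+', 'num' }

From S → B:
  - B is a non-terminal: add FIRST(B) \ {ε} = { '+', 'num' }
    B is not nullable, so stop

Collecting: FIRST(S) = { '+', 'num' }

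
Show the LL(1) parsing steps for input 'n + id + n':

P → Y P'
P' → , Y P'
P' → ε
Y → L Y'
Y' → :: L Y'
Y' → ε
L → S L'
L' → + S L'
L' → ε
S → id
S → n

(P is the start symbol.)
LL(1) parsing maintains a stack (initially the start symbol over $) and the input. At each step: if the stack top is a terminal, match it against the current input token; if it is a non-terminal N, replace it with the RHS of M[N, lookahead] (the unique production whose predict set contains the lookahead).

Stack is shown with the top on the left.

Stack           Input         Action
------------------------------------
P $             n + id + n $  output P → Y P'
Y P' $          n + id + n $  output Y → L Y'
L Y' P' $       n + id + n $  output L → S L'
S L' Y' P' $    n + id + n $  output S → n
n L' Y' P' $    n + id + n $  match 'n'
L' Y' P' $      + id + n $    output L' → + S L'
+ S L' Y' P' $  + id + n $    match '+'
S L' Y' P' $    id + n $      output S → id
id L' Y' P' $   id + n $      match 'id'
L' Y' P' $      + n $         output L' → + S L'
+ S L' Y' P' $  + n $         match '+'
S L' Y' P' $    n $           output S → n
n L' Y' P' $    n $           match 'n'
L' Y' P' $      $             output L' → ε
Y' P' $         $             output Y' → ε
P' $            $             output P' → ε
$               $             accept

The string is accepted.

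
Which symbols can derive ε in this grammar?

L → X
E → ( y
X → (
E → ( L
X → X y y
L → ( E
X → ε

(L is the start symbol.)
A non-terminal is nullable if it can derive ε (the empty string): either it has an ε-production, or it has a production whose right-hand side consists entirely of nullable non-terminals.

ε-productions: X → ε
So X is immediately nullable.
L → X: every symbol on the right is nullable, so L is nullable too.
No further non-terminal can be added: every production for the remaining non-terminals contains a terminal or a non-nullable non-terminal.
Nullable = { 'L', 'X' }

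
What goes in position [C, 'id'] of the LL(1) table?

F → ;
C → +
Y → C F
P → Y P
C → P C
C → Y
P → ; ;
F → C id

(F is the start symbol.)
Empty (error entry)

To find M[C, 'id'], we find productions for C where 'id' is in the predict set (PREDICT(N → α) = (FIRST(α) \ {ε}) ∪ (FOLLOW(N) if α ⇒* ε)).

Relevant sets:
  FIRST(P) = { '+', ';' }
  FIRST(Y) = { '+', ';' }

C → +: PREDICT = { '+' }
C → P C: PREDICT = { '+', ';' }
C → Y: PREDICT = { '+', ';' }

M[C, 'id'] is empty (no production applies)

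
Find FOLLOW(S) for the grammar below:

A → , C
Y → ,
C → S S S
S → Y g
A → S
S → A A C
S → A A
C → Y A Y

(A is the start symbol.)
{ $, ',' }

In C → S S S: S is followed by S S, add FIRST(S S) \ {ε} = { ',' }
In C → S S S: S is followed by S, add FIRST(S) \ {ε} = { ',' }
In C → S S S: S is at the end, add FOLLOW(C)
In A → S: S is at the end, add FOLLOW(A)

The FOLLOW sets referred to above (computed the same way, to a fixed point):
  FOLLOW(C) = { $, ',' }
  FOLLOW(A) = { $, ',' }

Taking the union: FOLLOW(S) = { $, ',' }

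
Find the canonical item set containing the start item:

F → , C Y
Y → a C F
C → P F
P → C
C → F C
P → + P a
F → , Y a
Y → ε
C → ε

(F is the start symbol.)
{ [F → . , C Y], [F → . , Y a], [F' → . F] }

First, augment the grammar with F' → F
I₀ = CLOSURE({ [F' → . F] }):
  [F' → . F] has the dot before F: add [F → . , C Y], [F → . , Y a]
No further items can be added.

I₀ = { [F → . , C Y], [F → . , Y a], [F' → . F] }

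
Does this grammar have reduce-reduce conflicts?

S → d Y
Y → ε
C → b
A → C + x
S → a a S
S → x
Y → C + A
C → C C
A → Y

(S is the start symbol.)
No reduce-reduce conflicts

A reduce-reduce conflict occurs when an LR(0) state has two complete items [A → α .] and [B → β .] — both call for a reduction, and with no lookahead the parser cannot choose between them.

Augment with S' → S and build the canonical LR(0) collection (I0 = CLOSURE({[S' → . S]}), then GOTO on every symbol after a dot until no new states appear). It has 17 states:
  I0: { [S → . a a S], [S → . d Y], [S → . x], [S' → . S] }  — shift
  I1: { [S' → S .] }  — accept
  I2: { [S → a . a S] }  — shift
  I3: { [C → . C C], [C → . b], [S → d . Y], [Y → . C + A], [Y → .] }  — shift, reduce
  I4: { [S → x .] }  — reduce
  I5: { [C → . C C], [C → . b], [C → C . C], [Y → C . + A] }  — shift
  I6: { [S → d Y .] }  — reduce
  I7: { [C → b .] }  — reduce
  I8: { [A → . C + x], [A → . Y], [C → . C C], [C → . b], [Y → . C + A], [Y → .], [Y → C + . A] }  — shift, reduce
  I9: { [C → . C C], [C → . b], [C → C . C], [C → C C .] }  — shift, reduce
  I10: { [Y → C + A .] }  — reduce
  I11: { [A → C . + x], [C → . C C], [C → . b], [C → C . C], [Y → C . + A] }  — shift
  I12: { [A → Y .] }  — reduce
  I13: { [A → . C + x], [A → . Y], [A → C + . x], [C → . C C], [C → . b], [Y → . C + A], [Y → .], [Y → C + . A] }  — shift, reduce
  I14: { [A → C + x .] }  — reduce
  I15: { [S → . a a S], [S → . d Y], [S → . x], [S → a a . S] }  — shift
  I16: { [S → a a S .] }  — reduce

No state contains more than one complete item.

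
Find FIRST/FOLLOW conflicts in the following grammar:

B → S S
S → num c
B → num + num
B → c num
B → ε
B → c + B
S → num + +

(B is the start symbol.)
No FIRST/FOLLOW conflicts.

Nullable non-terminals: B.
FIRST sets used below: FIRST(S) = { 'num' }

B: nullable alternative(s) B → ε; FOLLOW(B) = { $ }
  B → S S: FIRST \ {ε} = { 'num' } — disjoint from FOLLOW(B)
  B → num + num: FIRST \ {ε} = { 'num' } — disjoint from FOLLOW(B)
  B → c num: FIRST \ {ε} = { 'c' } — disjoint from FOLLOW(B)
  B → ε: FIRST \ {ε} = { } — this is the only nullable alternative, skip
  B → c + B: FIRST \ {ε} = { 'c' } — disjoint from FOLLOW(B)

S has no nullable alternative, so no FIRST/FOLLOW check is needed there.

No FIRST/FOLLOW conflicts found.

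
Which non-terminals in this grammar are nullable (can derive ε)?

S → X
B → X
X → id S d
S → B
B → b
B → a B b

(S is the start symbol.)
A non-terminal is nullable if it can derive ε (the empty string): either it has an ε-production, or it has a production whose right-hand side consists entirely of nullable non-terminals.

There are no ε-productions, so no non-terminal can derive ε.
No non-terminals are nullable.

Answer: None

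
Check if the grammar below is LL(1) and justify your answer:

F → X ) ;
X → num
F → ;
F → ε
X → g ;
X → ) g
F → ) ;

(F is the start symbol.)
Relevant sets:
  FIRST(X) = { ')', 'g', 'num' }
  FOLLOW(F) = { $ }

For F:
  PREDICT(F → X ')' ';') = { ')', 'g', 'num' }
  PREDICT(F → ';') = { ';' }
  PREDICT(F → ε) = { $ }
  PREDICT(F → ')' ';') = { ')' }
For X:
  PREDICT(X → num) = { 'num' }
  PREDICT(X → g ';') = { 'g' }
  PREDICT(X → ')' g) = { ')' }

Conflict found: Predict set conflict for F: { ')' }
The grammar is NOT LL(1).

Answer: No. Predict set conflict for F: { ')' }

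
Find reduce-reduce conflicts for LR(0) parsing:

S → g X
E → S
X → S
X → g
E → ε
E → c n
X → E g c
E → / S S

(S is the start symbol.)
Augment with S' → S and build the canonical LR(0) collection (I0 = CLOSURE({[S' → . S]}), then GOTO on every symbol after a dot until no new states appear). It has 14 states:
  I0: { [S → . g X], [S' → . S] }  — shift
  I1: { [S' → S .] }  — accept
  I2: { [E → . / S S], [E → . S], [E → . c n], [E → .], [S → . g X], [S → g . X], [X → . E g c], [X → . S], [X → . g] }  — shift, reduce
  I3: { [E → / . S S], [S → . g X] }  — shift
  I4: { [X → E . g c] }  — shift
  I5: { [E → S .], [X → S .] }  — 2 reduces
  I6: { [S → g X .] }  — reduce
  I7: { [E → c . n] }  — shift
  I8: { [E → . / S S], [E → . S], [E → . c n], [E → .], [S → . g X], [S → g . X], [X → . E g c], [X → . S], [X → . g], [X → g .] }  — shift, 2 reduces
  I9: { [E → c n .] }  — reduce
  I10: { [X → E g . c] }  — shift
  I11: { [X → E g c .] }  — reduce
  I12: { [E → / S . S], [S → . g X] }  — shift
  I13: { [E → / S S .] }  — reduce

I5 contains complete items [E → S .], [X → S .] — reduce-reduce conflict.
I8 contains complete items [E → .], [X → g .] — reduce-reduce conflict.

Answer: Yes — I5: [E → S .] vs [X → S .]; I8: [E → .] vs [X → g .]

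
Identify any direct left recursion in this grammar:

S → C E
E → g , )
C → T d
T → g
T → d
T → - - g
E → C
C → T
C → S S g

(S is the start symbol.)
Direct left recursion occurs when N → N α for some non-terminal N (the right-hand side begins with the left-hand side itself).

S → C E: starts with C
E → g , ): starts with g
C → T d: starts with T
T → g: starts with g
T → d: starts with d
T → - - g: starts with '-'
E → C: starts with C
C → T: starts with T
C → S S g: starts with S

No direct left recursion found.

Answer: No direct left recursion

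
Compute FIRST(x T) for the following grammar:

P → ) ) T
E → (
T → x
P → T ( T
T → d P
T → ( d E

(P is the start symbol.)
To compute FIRST(x T), process the symbols left to right:
Symbol x is a terminal. Add 'x' and stop.
FIRST(x T) = { 'x' }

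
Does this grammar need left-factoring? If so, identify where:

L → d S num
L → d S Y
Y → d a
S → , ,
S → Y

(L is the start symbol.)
Left-factoring is needed when two productions for the same non-terminal
share a common prefix on the right-hand side.

Productions for L:
  L → d S num
  L → d S Y
Productions for S:
  S → , ,
  S → Y

Found common prefix 'd S' in productions for L

Answer: Yes, L has productions with common prefix 'd S'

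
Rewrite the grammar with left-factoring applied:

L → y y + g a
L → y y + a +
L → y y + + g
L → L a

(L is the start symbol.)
Left-factoring transforms A → αβ₁ | αβ₂ into A → αA' and A' → β₁ | β₂
(α is the longest common prefix among the alternatives). Repeat until
no nonterminal has two alternatives with a common prefix.

Round 1: L has alternatives sharing prefix 'y y +'. Introduce L': L → y y + L'
  Add: L' → g a
  Add: L' → a +
  Add: L' → + g

No remaining common prefixes — done.

Resulting grammar:
L → y y + L'
L' → g a
L' → a +
L' → + g
L → L a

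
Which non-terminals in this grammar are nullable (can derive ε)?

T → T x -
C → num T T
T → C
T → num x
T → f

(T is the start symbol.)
There are no ε-productions, so no non-terminal can derive ε.
No non-terminals are nullable.

Answer: None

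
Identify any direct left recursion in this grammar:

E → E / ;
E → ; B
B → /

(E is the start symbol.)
E → E / ;: LEFT RECURSIVE (starts with E)
E → ; B: starts with ';'
B → /: starts with '/'

The grammar has direct left recursion on: E.

Answer: Yes, E is left-recursive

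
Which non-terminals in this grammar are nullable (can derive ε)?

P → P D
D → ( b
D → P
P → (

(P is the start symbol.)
A non-terminal is nullable if it can derive ε (the empty string): either it has an ε-production, or it has a production whose right-hand side consists entirely of nullable non-terminals.

There are no ε-productions, so no non-terminal can derive ε.
No non-terminals are nullable.

Answer: None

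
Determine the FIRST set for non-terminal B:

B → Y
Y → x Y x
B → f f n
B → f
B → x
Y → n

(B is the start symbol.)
{ 'f', 'n', 'x' }

FIRST sets of the other non-terminals involved (by the same procedure, iterated to a fixed point):
  FIRST(Y) = { 'n', 'x' }

From B → Y:
  - Y is a non-terminal: add FIRST(Y) \ {ε} = { 'n', 'x' }
    Y is not nullable, so stop
From B → f f n:
  - f is a terminal: add 'f' and stop
From B → f:
  - f is a terminal: add 'f' and stop
From B → x:
  - x is a terminal: add 'x' and stop

Collecting: FIRST(B) = { 'f', 'n', 'x' }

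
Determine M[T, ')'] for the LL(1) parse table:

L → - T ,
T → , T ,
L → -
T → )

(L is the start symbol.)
T → )

To find M[T, ')'], we find productions for T where ')' is in the predict set (PREDICT(N → α) = (FIRST(α) \ {ε}) ∪ (FOLLOW(N) if α ⇒* ε)).

T → , T ,: PREDICT = { ',' }
T → ): PREDICT = { ')' }
  ')' is in predict set, so this production goes in M[T, ')']

M[T, ')'] = T → )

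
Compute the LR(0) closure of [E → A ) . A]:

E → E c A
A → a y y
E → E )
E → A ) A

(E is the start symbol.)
{ [A → . a y y], [E → A ) . A] }

Start with: [E → A ) . A]
  [E → A ) . A] has the dot before A: add [A → . a y y]
No further items can be added.

CLOSURE = { [A → . a y y], [E → A ) . A] }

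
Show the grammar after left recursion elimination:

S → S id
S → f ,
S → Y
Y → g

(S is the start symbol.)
S → f , S'
S → Y S'
S' → id S'
S' → ε
Y → g

S is directly left-recursive. The standard transformation for
  A → A α₁ | ... | A α_m | β₁ | ... | β_n
is
  A  → β₁ A' | ... | β_n A'
  A' → α₁ A' | ... | α_m A' | ε

S → f , becomes S → f , S'
S → Y becomes S → Y S'
S → S id becomes S' → id S'
Add S' → ε

Productions for other non-terminals are unchanged:
  Y → g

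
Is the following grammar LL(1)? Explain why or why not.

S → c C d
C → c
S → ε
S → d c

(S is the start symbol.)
Yes, the grammar is LL(1).

A grammar is LL(1) if for each non-terminal N with multiple productions, the predict sets of those productions are pairwise disjoint, where PREDICT(N → α) = (FIRST(α) \ {ε}) ∪ (FOLLOW(N) if α ⇒* ε).

Relevant sets:
  FOLLOW(S) = { $ }

For S:
  PREDICT(S → c C d) = { 'c' }
  PREDICT(S → ε) = { $ }
  PREDICT(S → d c) = { 'd' }
C has a single production, so nothing to check there.

All predict sets are disjoint. The grammar IS LL(1).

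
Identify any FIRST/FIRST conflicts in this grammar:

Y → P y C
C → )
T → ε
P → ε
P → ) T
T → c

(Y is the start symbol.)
Productions for T:
  T → ε: FIRST = { ε }
  T → c: FIRST = { 'c' }
Productions for P:
  P → ε: FIRST = { ε }
  P → ) T: FIRST = { ')' }
Y, C have only one production, so no FIRST/FIRST conflict is possible there.

All alternatives of each non-terminal have pairwise disjoint FIRST sets.

Answer: No FIRST/FIRST conflicts.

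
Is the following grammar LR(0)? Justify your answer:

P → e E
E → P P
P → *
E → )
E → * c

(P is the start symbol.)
A grammar is LR(0) if no state in the canonical LR(0) collection has:
  - both a shift item (dot before a terminal) and a complete item (shift-reduce conflict), or
  - two or more complete items (reduce-reduce conflict; the accept item [P' → P .] counts as a complete item here).

Augment with P' → P and build the canonical LR(0) collection (I0 = CLOSURE({[P' → . P]}), then GOTO on every symbol after a dot until no new states appear). It has 10 states:
  I0: { [P → . *], [P → . e E], [P' → . P] }  — shift
  I1: { [P → * .] }  — reduce
  I2: { [P' → P .] }  — accept
  I3: { [E → . )], [E → . * c], [E → . P P], [P → . *], [P → . e E], [P → e . E] }  — shift
  I4: { [E → ) .] }  — reduce
  I5: { [E → * . c], [P → * .] }  — shift, reduce
  I6: { [P → e E .] }  — reduce
  I7: { [E → P . P], [P → . *], [P → . e E] }  — shift
  I8: { [E → P P .] }  — reduce
  I9: { [E → * c .] }  — reduce

Conflict in state I5:
  Shift-reduce conflict between [P → * .] and [E → * . c]
So the grammar is NOT LR(0).

Answer: No. Shift-reduce conflict between [P → * .] and [E → * . c]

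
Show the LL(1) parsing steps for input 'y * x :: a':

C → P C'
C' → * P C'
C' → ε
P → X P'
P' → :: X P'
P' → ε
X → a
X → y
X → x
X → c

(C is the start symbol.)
LL(1) parsing maintains a stack (initially the start symbol over $) and the input. At each step: if the stack top is a terminal, match it against the current input token; if it is a non-terminal N, replace it with the RHS of M[N, lookahead] (the unique production whose predict set contains the lookahead).

Stack is shown with the top on the left.

Stack         Input         Action
----------------------------------
C $           y * x :: a $  output C → P C'
P C' $        y * x :: a $  output P → X P'
X P' C' $     y * x :: a $  output X → y
y P' C' $     y * x :: a $  match 'y'
P' C' $       * x :: a $    output P' → ε
C' $          * x :: a $    output C' → * P C'
* P C' $      * x :: a $    match '*'
P C' $        x :: a $      output P → X P'
X P' C' $     x :: a $      output X → x
x P' C' $     x :: a $      match 'x'
P' C' $       :: a $        output P' → :: X P'
:: X P' C' $  :: a $        match '::'
X P' C' $     a $           output X → a
a P' C' $     a $           match 'a'
P' C' $       $             output P' → ε
C' $          $             output C' → ε
$             $             accept

The string is accepted.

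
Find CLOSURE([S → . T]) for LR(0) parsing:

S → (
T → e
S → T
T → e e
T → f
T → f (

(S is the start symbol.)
To compute CLOSURE, for each item [A → α.Bβ] where B is a non-terminal, add [B → .γ] for all productions B → γ; repeat for the newly added items until nothing changes.

Start with: [S → . T]
  [S → . T] has the dot before T: add [T → . e], [T → . e e], [T → . f], [T → . f (]
No further items can be added.

CLOSURE = { [S → . T], [T → . e e], [T → . e], [T → . f (], [T → . f] }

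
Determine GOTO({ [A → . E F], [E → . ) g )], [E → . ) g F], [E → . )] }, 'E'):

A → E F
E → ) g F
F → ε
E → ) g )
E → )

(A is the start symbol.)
{ [A → E . F], [F → .] }

GOTO(I, 'E') = CLOSURE({ [A → αX.β] : [A → α.Xβ] ∈ I, X = 'E' })

Items with dot before 'E', with the dot advanced:
  [A → . E F] → [A → E . F]
Closure of the advanced items:
  [A → E . F] has the dot before F: add [F → .]

GOTO = { [A → E . F], [F → .] }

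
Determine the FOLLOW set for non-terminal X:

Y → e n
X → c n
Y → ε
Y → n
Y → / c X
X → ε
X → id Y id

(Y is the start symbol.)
In Y → / c X: X is at the end, add FOLLOW(Y)

The FOLLOW sets referred to above (computed the same way, to a fixed point):
  FOLLOW(Y) = { $, 'id' }

Taking the union: FOLLOW(X) = { $, 'id' }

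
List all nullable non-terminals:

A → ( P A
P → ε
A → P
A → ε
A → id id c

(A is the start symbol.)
A non-terminal is nullable if it can derive ε (the empty string): either it has an ε-production, or it has a production whose right-hand side consists entirely of nullable non-terminals.

ε-productions: P → ε, A → ε
So P, A are immediately nullable.
Every non-terminal is now nullable.
Nullable = { 'A', 'P' }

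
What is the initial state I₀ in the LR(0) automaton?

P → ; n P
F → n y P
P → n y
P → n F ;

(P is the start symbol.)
First, augment the grammar with P' → P
I₀ = CLOSURE({ [P' → . P] }):
  [P' → . P] has the dot before P: add [P → . ; n P], [P → . n y], [P → . n F ;]
No further items can be added.

I₀ = { [P → . ; n P], [P → . n F ;], [P → . n y], [P' → . P] }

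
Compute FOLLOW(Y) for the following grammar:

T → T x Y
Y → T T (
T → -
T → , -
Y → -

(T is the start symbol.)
In T → T x Y: Y is at the end, add FOLLOW(T)

The FOLLOW sets referred to above (computed the same way, to a fixed point):
  FOLLOW(T) = { $, '(', ',', '-', 'x' }

Taking the union: FOLLOW(Y) = { $, '(', ',', '-', 'x' }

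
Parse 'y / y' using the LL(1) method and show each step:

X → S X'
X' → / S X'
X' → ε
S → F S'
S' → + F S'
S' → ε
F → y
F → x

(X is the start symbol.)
Stack is shown with the top on the left.

Stack      Input    Action
--------------------------
X $        y / y $  output X → S X'
S X' $     y / y $  output S → F S'
F S' X' $  y / y $  output F → y
y S' X' $  y / y $  match 'y'
S' X' $    / y $    output S' → ε
X' $       / y $    output X' → / S X'
/ S X' $   / y $    match '/'
S X' $     y $      output S → F S'
F S' X' $  y $      output F → y
y S' X' $  y $      match 'y'
S' X' $    $        output S' → ε
X' $       $        output X' → ε
$          $        accept

The string is accepted.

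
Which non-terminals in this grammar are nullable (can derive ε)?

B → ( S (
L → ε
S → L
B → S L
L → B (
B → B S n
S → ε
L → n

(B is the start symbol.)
ε-productions: L → ε, S → ε
So L, S are immediately nullable.
B → S L: every symbol on the right is nullable, so B is nullable too.
Every non-terminal is now nullable.
Nullable = { 'B', 'L', 'S' }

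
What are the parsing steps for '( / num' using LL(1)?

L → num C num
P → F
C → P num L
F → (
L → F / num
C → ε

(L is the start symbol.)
LL(1) parsing maintains a stack (initially the start symbol over $) and the input. At each step: if the stack top is a terminal, match it against the current input token; if it is a non-terminal N, replace it with the RHS of M[N, lookahead] (the unique production whose predict set contains the lookahead).

Stack is shown with the top on the left.

Stack      Input      Action
----------------------------
L $        ( / num $  output L → F / num
F / num $  ( / num $  output F → (
( / num $  ( / num $  match '('
/ num $    / num $    match '/'
num $      num $      match 'num'
$          $          accept

The string is accepted.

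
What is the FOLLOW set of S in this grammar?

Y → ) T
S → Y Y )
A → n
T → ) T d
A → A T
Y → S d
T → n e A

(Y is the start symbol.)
To compute FOLLOW(S), find every occurrence of S on a right-hand side N → α S β: add FIRST(β) \ {ε}, and if β is empty or nullable also add FOLLOW(N). Iterate to a fixed point.

In Y → S d: S is followed by d, add FIRST(d) \ {ε} = { 'd' }

Taking the union: FOLLOW(S) = { 'd' }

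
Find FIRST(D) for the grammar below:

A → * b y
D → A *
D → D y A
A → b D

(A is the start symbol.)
{ '*', 'b' }

To compute FIRST(D), examine every production with D on the left-hand side, reading each right-hand side left to right until a non-nullable symbol is reached.

FIRST sets of the other non-terminals involved (by the same procedure, iterated to a fixed point):
  FIRST(A) = { '*', 'b' }

From D → A *:
  - A is a non-terminal: add FIRST(A) \ {ε} = { '*', 'b' }
    A is not nullable, so stop
From D → D y A:
  - D is the symbol being defined: contributes nothing new
    D is not nullable, so stop

Collecting: FIRST(D) = { '*', 'b' }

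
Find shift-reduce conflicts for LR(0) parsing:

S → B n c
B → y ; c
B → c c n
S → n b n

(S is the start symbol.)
No shift-reduce conflicts

A shift-reduce conflict occurs when an LR(0) state has both:
  - a complete (reduce) item [A → α .] (dot at the end), and
  - a shift item [B → β . c γ] (dot before a terminal).

Augment with S' → S and build the canonical LR(0) collection (I0 = CLOSURE({[S' → . S]}), then GOTO on every symbol after a dot until no new states appear). It has 14 states:
  I0: { [B → . c c n], [B → . y ; c], [S → . B n c], [S → . n b n], [S' → . S] }  — shift
  I1: { [S → B . n c] }  — shift
  I2: { [S' → S .] }  — accept
  I3: { [B → c . c n] }  — shift
  I4: { [S → n . b n] }  — shift
  I5: { [B → y . ; c] }  — shift
  I6: { [B → y ; . c] }  — shift
  I7: { [B → y ; c .] }  — reduce
  I8: { [S → n b . n] }  — shift
  I9: { [S → n b n .] }  — reduce
  I10: { [B → c c . n] }  — shift
  I11: { [B → c c n .] }  — reduce
  I12: { [S → B n . c] }  — shift
  I13: { [S → B n c .] }  — reduce

No state contains both a complete item and a shift item.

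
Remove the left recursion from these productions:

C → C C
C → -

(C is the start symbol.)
C is directly left-recursive. The standard transformation for
  A → A α₁ | ... | A α_m | β₁ | ... | β_n
is
  A  → β₁ A' | ... | β_n A'
  A' → α₁ A' | ... | α_m A' | ε

C → - becomes C → - C'
C → C C becomes C' → C C'
Add C' → ε

Resulting grammar:
C → - C'
C' → C C'
C' → ε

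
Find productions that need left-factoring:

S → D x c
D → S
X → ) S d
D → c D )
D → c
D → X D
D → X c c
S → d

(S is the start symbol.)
Left-factoring is needed when two productions for the same non-terminal
share a common prefix on the right-hand side.

Productions for S:
  S → D x c
  S → d
Productions for D:
  D → S
  D → c D )
  D → c
  D → X D
  D → X c c

Found common prefix 'c' in productions for D
Found common prefix 'X' in productions for D

Answer: Yes, D has productions with common prefix 'c'; D has productions with common prefix 'X'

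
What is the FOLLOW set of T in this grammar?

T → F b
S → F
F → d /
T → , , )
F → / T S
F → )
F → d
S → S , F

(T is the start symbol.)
{ $, ')', '/', 'd' }

To compute FOLLOW(T), find every occurrence of T on a right-hand side N → α T β: add FIRST(β) \ {ε}, and if β is empty or nullable also add FOLLOW(N). Iterate to a fixed point.

T is the start symbol, so $ ∈ FOLLOW(T).
In F → / T S: T is followed by S, add FIRST(S) \ {ε} = { ')', '/', 'd' }

Taking the union: FOLLOW(T) = { $, ')', '/', 'd' }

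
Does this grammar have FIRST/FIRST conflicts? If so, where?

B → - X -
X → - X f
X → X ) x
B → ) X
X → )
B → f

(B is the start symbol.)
A FIRST/FIRST conflict occurs when two productions N → α and N → β for the same non-terminal have FIRST(α) ∩ FIRST(β) ≠ ∅ (with ε ∈ FIRST of a nullable right-hand side, so two nullable alternatives also conflict).

FIRST sets of the non-terminals at (or reachable through a nullable prefix from) the front of some alternative:
  FIRST(X) = { ')', '-' }

Productions for B:
  B → - X -: FIRST = { '-' }
  B → ) X: FIRST = { ')' }
  B → f: FIRST = { 'f' }
Productions for X:
  X → - X f: FIRST = { '-' }
  X → X ) x: FIRST = { ')', '-' }
  X → ): FIRST = { ')' }

Conflict for X: X → - X f and X → X ) x
  Overlap: { '-' }
Conflict for X: X → X ) x and X → )
  Overlap: { ')' }

Answer: Yes. X → '-' X f / X → X ')' x on { '-' }; X → X ')' x / X → ')' on { ')' }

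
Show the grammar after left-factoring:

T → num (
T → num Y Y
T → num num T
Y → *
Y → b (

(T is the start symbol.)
T → num T'
T' → (
T' → Y Y
T' → num T
Y → *
Y → b (

Left-factoring transforms A → αβ₁ | αβ₂ into A → αA' and A' → β₁ | β₂
(α is the longest common prefix among the alternatives). Repeat until
no nonterminal has two alternatives with a common prefix.

Round 1: T has alternatives sharing prefix 'num'. Introduce T': T → num T'
  Add: T' → (
  Add: T' → Y Y
  Add: T' → num T

No remaining common prefixes — done.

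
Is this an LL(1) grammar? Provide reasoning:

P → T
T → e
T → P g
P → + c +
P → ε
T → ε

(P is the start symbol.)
Relevant sets:
  FIRST(T) = { '+', 'e', 'g', ε }
  FIRST(P) = { '+', 'e', 'g', ε }
  FOLLOW(P) = { $, 'g' }
  FOLLOW(T) = { $, 'g' }

For P:
  PREDICT(P → T) = { $, '+', 'e', 'g' }
  PREDICT(P → '+' c '+') = { '+' }
  PREDICT(P → ε) = { $, 'g' }
For T:
  PREDICT(T → e) = { 'e' }
  PREDICT(T → P g) = { '+', 'e', 'g' }
  PREDICT(T → ε) = { $, 'g' }

Conflict found: Predict set conflict for P: { '+' }
The grammar is NOT LL(1).

Answer: No. Predict set conflict for P: { '+' }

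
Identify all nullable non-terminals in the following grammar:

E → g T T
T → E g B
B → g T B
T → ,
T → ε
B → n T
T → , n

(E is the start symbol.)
{ 'T' }

A non-terminal is nullable if it can derive ε (the empty string): either it has an ε-production, or it has a production whose right-hand side consists entirely of nullable non-terminals.

ε-productions: T → ε
So T is immediately nullable.
No further non-terminal can be added: every production for the remaining non-terminals contains a terminal or a non-nullable non-terminal.
Nullable = { 'T' }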